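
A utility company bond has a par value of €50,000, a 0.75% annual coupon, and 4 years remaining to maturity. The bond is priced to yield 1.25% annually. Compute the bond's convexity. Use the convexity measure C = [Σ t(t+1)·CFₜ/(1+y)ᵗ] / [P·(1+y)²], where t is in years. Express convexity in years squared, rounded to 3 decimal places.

19.217

With y = 0.0125:
  t   CF        PV=CF/(1+0.0125)^t    t·PV        t(t+1)·PV
  1       375.00       370.3704       370.3704         740.7407
  2       375.00       365.7979       731.5958       2,194.7874
  3       375.00       361.2819     1,083.8456       4,335.3825
  4    50,375.00    47,933.0354   191,732.1415     958,660.7073
  Σ                 49,030.4855   193,917.9532     965,931.6179
P = 49,030.4855.
Convexity = Σ t(t+1)·PV / [P·(1+y)²] = 965,931.6179 / (49,030.4855 × 1.025156) = 19.21720.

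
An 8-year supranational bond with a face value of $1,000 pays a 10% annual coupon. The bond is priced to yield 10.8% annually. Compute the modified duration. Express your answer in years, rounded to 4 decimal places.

5.2523 years

Periodic yield y = 0.108. First find Macaulay duration:
  t   CF        PV=CF/(1+0.108)^t    t·PV
  1       100.00        90.2527        90.2527
  2       100.00        81.4555       162.9110
  3       100.00        73.5158       220.5474
  4       100.00        66.3500       265.4000
  5       100.00        59.8827       299.4134
  6       100.00        54.0457       324.2744
  7       100.00        48.7777       341.4442
  8     1,100.00       484.2555     3,874.0444
  Σ                    958.5357     5,578.2875
P = 958.5357; Macaulay duration = 5,578.2875 / 958.5357 = 5.81959 years.
Modified duration = D_Mac / (1 + y) = 5.81959 / 1.108 = 5.25234 years.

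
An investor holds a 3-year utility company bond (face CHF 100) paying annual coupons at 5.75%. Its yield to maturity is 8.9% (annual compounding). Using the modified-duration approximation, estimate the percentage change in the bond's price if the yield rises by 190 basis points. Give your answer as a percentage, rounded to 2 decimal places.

-4.94%

Periodic yield y = 0.089. Modified duration first:
  t   CF        PV=CF/(1+0.089)^t    t·PV
  1         5.75         5.2801         5.2801
  2         5.75         4.8486         9.6971
  3       105.75        81.8836       245.6507
  Σ                     92.0122       260.6279
P = 92.0122; D_Mac = 2.83254 yrs; D_mod = 2.83254/(1+0.089) = 2.60104 yrs.
ΔP/P ≈ -D_mod · Δy = -2.60104 × (+0.019) = -0.049420 = -4.9420%.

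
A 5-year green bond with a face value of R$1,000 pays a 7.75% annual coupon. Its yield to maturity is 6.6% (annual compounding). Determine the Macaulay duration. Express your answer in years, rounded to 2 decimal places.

4.35 years

Periodic yield y = 0.066. Discount each cash flow and weight by its year:
  t   CF        PV=CF/(1+0.066)^t    t·PV
  1        77.50        72.7017        72.7017
  2        77.50        68.2005       136.4009
  3        77.50        63.9779       191.9337
  4        77.50        60.0168       240.0672
  5     1,077.50       782.7647     3,913.8237
  Σ                  1,047.6616     4,554.9273
Price P = Σ PV = 1,047.6616.
Macaulay duration = Σ(t·PV) / P = 4,554.9273 / 1,047.6616 = 4.34771 years.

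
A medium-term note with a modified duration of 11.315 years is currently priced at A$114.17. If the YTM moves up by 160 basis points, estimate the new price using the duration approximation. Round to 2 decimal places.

Duration approximation: ΔP/P ≈ -D_mod · Δy = -11.315 × (+0.016) = -0.181040.
New price ≈ 114.17 × (1 - 0.181040) = 93.5006632.

A$93.50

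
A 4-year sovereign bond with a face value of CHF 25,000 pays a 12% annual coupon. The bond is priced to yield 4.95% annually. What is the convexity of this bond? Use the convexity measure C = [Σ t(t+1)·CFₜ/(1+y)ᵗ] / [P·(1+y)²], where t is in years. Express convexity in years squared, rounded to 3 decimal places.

With y = 0.0495:
  t   CF        PV=CF/(1+0.0495)^t    t·PV        t(t+1)·PV
  1     3,000.00     2,858.5040     2,858.5040       5,717.0081
  2     3,000.00     2,723.6818     5,447.3636      16,342.0908
  3     3,000.00     2,595.2185     7,785.6555      31,142.6218
  4    28,000.00    23,079.5990    92,318.3962     461,591.9809
  Σ                 31,257.0034   108,409.9193     514,793.7016
P = 31,257.0034.
Convexity = Σ t(t+1)·PV / [P·(1+y)²] = 514,793.7016 / (31,257.0034 × 1.101450) = 14.95275.

14.953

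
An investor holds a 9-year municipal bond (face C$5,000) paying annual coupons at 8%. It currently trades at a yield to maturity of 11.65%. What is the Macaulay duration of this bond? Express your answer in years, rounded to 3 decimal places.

Periodic yield y = 0.1165. Discount each cash flow and weight by its year:
  t   CF        PV=CF/(1+0.1165)^t    t·PV
  1       400.00       358.2624       358.2624
  2       400.00       320.8799       641.7598
  3       400.00       287.3980       862.1941
  4       400.00       257.4098     1,029.6392
  5       400.00       230.5507     1,152.7533
  6       400.00       206.4941     1,238.9645
  7       400.00       184.9477     1,294.6338
  8       400.00       165.6495     1,325.1961
  9     5,400.00     2,002.9274    18,026.3468
  Σ                  4,014.5196    25,929.7502
Price P = Σ PV = 4,014.5196.
Macaulay duration = Σ(t·PV) / P = 25,929.7502 / 4,014.5196 = 6.45899 years.

6.459 years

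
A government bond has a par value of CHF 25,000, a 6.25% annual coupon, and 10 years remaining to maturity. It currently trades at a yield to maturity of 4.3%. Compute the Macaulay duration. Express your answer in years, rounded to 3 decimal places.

Periodic yield y = 0.043. Discount each cash flow and weight by its year:
  t   CF        PV=CF/(1+0.043)^t    t·PV
  1     1,562.50     1,498.0825     1,498.0825
  2     1,562.50     1,436.3207     2,872.6413
  3     1,562.50     1,377.1051     4,131.3154
  4     1,562.50     1,320.3309     5,281.3237
  5     1,562.50     1,265.8973     6,329.4867
  6     1,562.50     1,213.7079     7,282.2473
  7     1,562.50     1,163.6701     8,145.6905
  8     1,562.50     1,115.6952     8,925.5615
  9     1,562.50     1,069.6982     9,627.2835
  10   26,562.50    17,435.1570   174,351.5703
  Σ                 28,895.6649   228,445.2026
Price P = Σ PV = 28,895.6649.
Macaulay duration = Σ(t·PV) / P = 228,445.2026 / 28,895.6649 = 7.90586 years.

7.906 years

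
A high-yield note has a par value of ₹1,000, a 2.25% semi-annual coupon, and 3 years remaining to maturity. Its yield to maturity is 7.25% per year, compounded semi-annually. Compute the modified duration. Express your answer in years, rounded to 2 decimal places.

2.81 years

Periodic yield y = 0.03625. First find Macaulay duration:
  t   CF        PV=CF/(1+0.03625)^t    t·PV
  1        11.25        10.8565        10.8565
  2        11.25        10.4767        20.9533
  3        11.25        10.1102        30.3305
  4        11.25         9.7565        39.0260
  5        11.25         9.4152        47.0760
  6     1,011.25       816.7164     4,900.2984
  Σ                    867.3314     5,048.5408
P = 867.3314; Macaulay duration = 5,048.5408 / 867.3314 = 5.82077 half-year periods = 2.91039 years.
Modified duration = D_Mac / (1 + y) = 2.91039 / 1.03625 = 2.80858 years.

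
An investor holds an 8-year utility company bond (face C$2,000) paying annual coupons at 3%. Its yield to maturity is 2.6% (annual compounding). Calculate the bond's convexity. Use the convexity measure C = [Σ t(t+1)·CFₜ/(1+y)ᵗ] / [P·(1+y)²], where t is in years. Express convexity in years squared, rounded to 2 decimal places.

With y = 0.026:
  t   CF        PV=CF/(1+0.026)^t    t·PV        t(t+1)·PV
  1        60.00        58.4795        58.4795         116.9591
  2        60.00        56.9976       113.9952         341.9856
  3        60.00        55.5532       166.6596         666.6385
  4        60.00        54.1454       216.5817       1,082.9086
  5        60.00        52.7733       263.8666       1,583.1997
  6        60.00        51.4360       308.6159       2,160.3115
  7        60.00        50.1325       350.9278       2,807.4223
  8     2,060.00     1,677.5997    13,420.7974     120,787.1768
  Σ                  2,057.1173    14,899.9238     129,546.6021
P = 2,057.1173.
Convexity = Σ t(t+1)·PV / [P·(1+y)²] = 129,546.6021 / (2,057.1173 × 1.052676) = 59.82356.

59.82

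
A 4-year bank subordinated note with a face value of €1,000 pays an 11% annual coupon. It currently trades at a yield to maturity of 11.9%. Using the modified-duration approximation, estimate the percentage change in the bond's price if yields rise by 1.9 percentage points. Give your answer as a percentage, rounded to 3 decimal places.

-5.833%

Periodic yield y = 0.119. Modified duration first:
  t   CF        PV=CF/(1+0.119)^t    t·PV
  1       110.00        98.3021        98.3021
  2       110.00        87.8481       175.6963
  3       110.00        78.5059       235.5178
  4     1,110.00       707.9501     2,831.8003
  Σ                    972.6062     3,341.3164
P = 972.6062; D_Mac = 3.43543 yrs; D_mod = 3.43543/(1+0.119) = 3.07009 yrs.
ΔP/P ≈ -D_mod · Δy = -3.07009 × (+0.019) = -0.058332 = -5.8332%.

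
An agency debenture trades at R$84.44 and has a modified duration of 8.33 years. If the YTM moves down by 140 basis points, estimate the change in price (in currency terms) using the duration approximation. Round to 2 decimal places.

+R$9.85

Duration approximation: ΔP/P ≈ -D_mod · Δy = -8.33 × (-0.014) = +0.116620.
ΔP ≈ 84.44 × (+0.116620) = +9.8473928.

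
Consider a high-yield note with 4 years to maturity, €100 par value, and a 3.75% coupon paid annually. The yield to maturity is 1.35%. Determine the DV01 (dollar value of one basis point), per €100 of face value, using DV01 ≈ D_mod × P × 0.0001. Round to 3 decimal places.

Periodic yield y = 0.0135.
  t   CF        PV=CF/(1+0.0135)^t    t·PV
  1         3.75         3.7000         3.7000
  2         3.75         3.6508         7.3015
  3         3.75         3.6021        10.8064
  4       103.75        98.3316       393.3264
  Σ                    109.2845       415.1344
P = 109.2845; D_Mac = 3.79866 yrs; D_mod = 3.74806 yrs.
DV01 ≈ 3.74806 × 109.2845 × 0.0001 = 0.040960.

€0.041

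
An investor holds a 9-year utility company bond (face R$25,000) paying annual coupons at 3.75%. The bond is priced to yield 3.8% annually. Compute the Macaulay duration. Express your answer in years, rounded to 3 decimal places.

7.800 years

Periodic yield y = 0.038. Discount each cash flow and weight by its year:
  t   CF        PV=CF/(1+0.038)^t    t·PV
  1       937.50       903.1792       903.1792
  2       937.50       870.1148     1,740.2297
  3       937.50       838.2609     2,514.7827
  4       937.50       807.5731     3,230.2925
  5       937.50       778.0088     3,890.0440
  6       937.50       749.5268     4,497.1607
  7       937.50       722.0875     5,054.6122
  8       937.50       695.6527     5,565.2213
  9    25,937.50    18,541.8017   166,876.2154
  Σ                 24,906.2055   194,271.7377
Price P = Σ PV = 24,906.2055.
Macaulay duration = Σ(t·PV) / P = 194,271.7377 / 24,906.2055 = 7.80013 years.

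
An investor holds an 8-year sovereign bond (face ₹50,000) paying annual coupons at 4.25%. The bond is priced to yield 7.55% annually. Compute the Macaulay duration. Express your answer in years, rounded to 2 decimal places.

Periodic yield y = 0.0755. Discount each cash flow and weight by its year:
  t   CF        PV=CF/(1+0.0755)^t    t·PV
  1     2,125.00     1,975.8252     1,975.8252
  2     2,125.00     1,837.1225     3,674.2449
  3     2,125.00     1,708.1566     5,124.4699
  4     2,125.00     1,588.2442     6,352.9768
  5     2,125.00     1,476.7496     7,383.7480
  6     2,125.00     1,373.0819     8,238.4915
  7     2,125.00     1,276.6917     8,936.8418
  8    52,125.00    29,118.0810   232,944.6482
  Σ                 40,353.9527   274,631.2462
Price P = Σ PV = 40,353.9527.
Macaulay duration = Σ(t·PV) / P = 274,631.2462 / 40,353.9527 = 6.80556 years.

6.81 years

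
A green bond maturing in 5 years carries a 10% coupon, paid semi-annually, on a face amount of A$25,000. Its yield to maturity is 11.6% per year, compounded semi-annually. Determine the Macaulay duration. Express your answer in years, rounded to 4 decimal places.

4.0199 years

Periodic yield y = 0.058. Discount each cash flow and weight by its period:
  t   CF        PV=CF/(1+0.058)^t    t·PV
  1     1,250.00     1,181.4745     1,181.4745
  2     1,250.00     1,116.7056     2,233.4111
  3     1,250.00     1,055.4873     3,166.4619
  4     1,250.00       997.6250     3,990.5002
  5     1,250.00       942.9348     4,714.6741
  6     1,250.00       891.2427     5,347.4565
  7     1,250.00       842.3844     5,896.6911
  8     1,250.00       796.2046     6,369.6366
  9     1,250.00       752.5563     6,773.0068
  10   26,250.00    14,937.3181   149,373.1814
  Σ                 23,513.9334   189,046.4942
Price P = Σ PV = 23,513.9334.
Macaulay duration = Σ(t·PV) / P = 189,046.4942 / 23,513.9334 = 8.03976 half-year periods.
In years: 8.03976 / 2 = 4.01988 years.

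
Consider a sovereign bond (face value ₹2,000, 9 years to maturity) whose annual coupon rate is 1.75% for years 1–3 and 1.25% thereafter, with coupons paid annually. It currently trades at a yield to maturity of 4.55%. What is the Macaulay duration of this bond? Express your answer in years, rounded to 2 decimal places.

8.37 years

Periodic yield y = 0.0455. Discount each cash flow and weight by its year:
  t   CF        PV=CF/(1+0.0455)^t    t·PV
  1        35.00        33.4768        33.4768
  2        35.00        32.0199        64.0398
  3        35.00        30.6264        91.8792
  4        25.00        20.9240        83.6958
  5        25.00        20.0134       100.0668
  6        25.00        19.1424       114.8542
  7        25.00        18.3093       128.1651
  8        25.00        17.5125       140.0999
  9     2,025.00     1,356.7777    12,210.9992
  Σ                  1,548.8023    12,967.2768
Price P = Σ PV = 1,548.8023.
Macaulay duration = Σ(t·PV) / P = 12,967.2768 / 1,548.8023 = 8.37245 years.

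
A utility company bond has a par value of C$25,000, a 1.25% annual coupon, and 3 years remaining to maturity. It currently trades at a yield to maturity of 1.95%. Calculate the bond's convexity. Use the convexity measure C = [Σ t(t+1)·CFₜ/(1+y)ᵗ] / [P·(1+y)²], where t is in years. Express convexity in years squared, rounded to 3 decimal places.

With y = 0.0195:
  t   CF        PV=CF/(1+0.0195)^t    t·PV        t(t+1)·PV
  1       312.50       306.5228       306.5228         613.0456
  2       312.50       300.6599       601.3199       1,803.9596
  3    25,312.50    23,887.6458    71,662.9373     286,651.7492
  Σ                 24,494.8285    72,570.7800     289,068.7544
P = 24,494.8285.
Convexity = Σ t(t+1)·PV / [P·(1+y)²] = 289,068.7544 / (24,494.8285 × 1.039380) = 11.35409.

11.354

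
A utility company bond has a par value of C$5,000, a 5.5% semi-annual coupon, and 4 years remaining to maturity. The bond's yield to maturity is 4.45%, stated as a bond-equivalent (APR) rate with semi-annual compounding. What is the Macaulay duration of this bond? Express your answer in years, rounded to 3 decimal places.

3.653 years

Periodic yield y = 0.02225. Discount each cash flow and weight by its period:
  t   CF        PV=CF/(1+0.02225)^t    t·PV
  1       137.50       134.5072       134.5072
  2       137.50       131.5796       263.1591
  3       137.50       128.7156       386.1469
  4       137.50       125.9141       503.6562
  5       137.50       123.1734       615.8672
  6       137.50       120.4925       722.9549
  7       137.50       117.8699       825.0892
  8     5,137.50     4,308.1903    34,465.5226
  Σ                  5,190.4426    37,916.9035
Price P = Σ PV = 5,190.4426.
Macaulay duration = Σ(t·PV) / P = 37,916.9035 / 5,190.4426 = 7.30514 half-year periods.
In years: 7.30514 / 2 = 3.65257 years.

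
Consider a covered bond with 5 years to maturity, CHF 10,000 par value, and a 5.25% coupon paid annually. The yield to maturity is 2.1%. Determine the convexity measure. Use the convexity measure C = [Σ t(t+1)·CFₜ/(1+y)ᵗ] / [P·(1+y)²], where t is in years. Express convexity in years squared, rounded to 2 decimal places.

With y = 0.021:
  t   CF        PV=CF/(1+0.021)^t    t·PV        t(t+1)·PV
  1       525.00       514.2018       514.2018       1,028.4035
  2       525.00       503.6256     1,007.2512       3,021.7537
  3       525.00       493.2670     1,479.8011       5,919.2042
  4       525.00       483.1215     1,932.4859       9,662.4293
  5    10,525.00     9,486.2244    47,431.1220     284,586.7322
  Σ                 11,480.4403    52,364.8620     304,218.5230
P = 11,480.4403.
Convexity = Σ t(t+1)·PV / [P·(1+y)²] = 304,218.5230 / (11,480.4403 × 1.042441) = 25.42000.

25.42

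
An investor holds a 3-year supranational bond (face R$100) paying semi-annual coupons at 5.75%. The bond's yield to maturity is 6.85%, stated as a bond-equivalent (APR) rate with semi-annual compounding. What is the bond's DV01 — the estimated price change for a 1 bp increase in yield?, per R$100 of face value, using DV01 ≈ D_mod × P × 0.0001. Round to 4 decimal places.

Periodic yield y = 0.03425.
  t   CF        PV=CF/(1+0.03425)^t    t·PV
  1        2.875         2.7798         2.7798
  2        2.875         2.6877         5.3755
  3        2.875         2.5987         7.7962
  4        2.875         2.5127        10.0507
  5        2.875         2.4295        12.1473
  6      102.875        84.0537       504.3220
  Σ                     97.0621       542.4715
P = 97.0621; D_Mac = 5.58891 half-year periods = 2.79446 yrs; D_mod = 2.70192 yrs.
DV01 ≈ 2.70192 × 97.0621 × 0.0001 = 0.026225.

R$0.0262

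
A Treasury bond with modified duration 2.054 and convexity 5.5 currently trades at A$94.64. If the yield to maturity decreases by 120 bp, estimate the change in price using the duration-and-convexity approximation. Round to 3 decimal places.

+A$2.370

Duration effect: -D_mod·Δy = -2.054 × (-0.012) = +0.024648
Convexity effect: ½·C·(Δy)² = 0.5 × 5.5 × (-0.012)² = +0.0003960
ΔP/P ≈ +0.024648 + 0.0003960 = +0.025044
ΔP ≈ 94.64 × (+0.025044) = +2.37016416.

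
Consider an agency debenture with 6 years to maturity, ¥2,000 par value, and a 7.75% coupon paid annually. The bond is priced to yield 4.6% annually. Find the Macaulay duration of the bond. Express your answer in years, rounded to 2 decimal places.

5.10 years

Periodic yield y = 0.046. Discount each cash flow and weight by its year:
  t   CF        PV=CF/(1+0.046)^t    t·PV
  1       155.00       148.1836       148.1836
  2       155.00       141.6669       283.3338
  3       155.00       135.4368       406.3104
  4       155.00       129.4807       517.9227
  5       155.00       123.7865       618.9325
  6     2,155.00     1,645.3457     9,872.0744
  Σ                  2,323.9001    11,846.7572
Price P = Σ PV = 2,323.9001.
Macaulay duration = Σ(t·PV) / P = 11,846.7572 / 2,323.9001 = 5.09779 years.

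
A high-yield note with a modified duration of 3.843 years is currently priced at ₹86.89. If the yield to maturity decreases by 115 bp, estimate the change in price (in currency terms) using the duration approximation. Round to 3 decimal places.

Duration approximation: ΔP/P ≈ -D_mod · Δy = -3.843 × (-0.0115) = +0.0441945.
ΔP ≈ 86.89 × (+0.0441945) = +3.840060105.

+₹3.840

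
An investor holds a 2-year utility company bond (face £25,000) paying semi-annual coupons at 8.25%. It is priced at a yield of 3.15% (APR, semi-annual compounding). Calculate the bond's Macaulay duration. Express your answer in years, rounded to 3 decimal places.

1.890 years

Periodic yield y = 0.01575. Discount each cash flow and weight by its period:
  t   CF        PV=CF/(1+0.01575)^t    t·PV
  1     1,031.25     1,015.2597     1,015.2597
  2     1,031.25       999.5173     1,999.0345
  3     1,031.25       984.0190     2,952.0569
  4    26,031.25    24,453.8756    97,815.5025
  Σ                 27,452.6715   103,781.8536
Price P = Σ PV = 27,452.6715.
Macaulay duration = Σ(t·PV) / P = 103,781.8536 / 27,452.6715 = 3.78039 half-year periods.
In years: 3.78039 / 2 = 1.89020 years.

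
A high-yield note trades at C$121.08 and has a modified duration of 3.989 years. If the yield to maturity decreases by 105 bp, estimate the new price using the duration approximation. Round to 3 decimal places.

Duration approximation: ΔP/P ≈ -D_mod · Δy = -3.989 × (-0.0105) = +0.0418845.
New price ≈ 121.08 × (1 + 0.0418845) = 126.15137526.

C$126.151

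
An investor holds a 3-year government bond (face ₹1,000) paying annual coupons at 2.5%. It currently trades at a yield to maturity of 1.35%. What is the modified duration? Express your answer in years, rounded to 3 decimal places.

2.890 years

Periodic yield y = 0.0135. First find Macaulay duration:
  t   CF        PV=CF/(1+0.0135)^t    t·PV
  1        25.00        24.6670        24.6670
  2        25.00        24.3384        48.6769
  3     1,025.00       984.5836     2,953.7509
  Σ                  1,033.5890     3,027.0947
P = 1,033.5890; Macaulay duration = 3,027.0947 / 1,033.5890 = 2.92872 years.
Modified duration = D_Mac / (1 + y) = 2.92872 / 1.0135 = 2.88971 years.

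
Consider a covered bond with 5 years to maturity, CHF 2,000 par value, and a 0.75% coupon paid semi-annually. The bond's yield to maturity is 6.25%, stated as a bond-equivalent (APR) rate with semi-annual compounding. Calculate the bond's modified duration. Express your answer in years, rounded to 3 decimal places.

4.753 years

Periodic yield y = 0.03125. First find Macaulay duration:
  t   CF        PV=CF/(1+0.03125)^t    t·PV
  1         7.50         7.2727         7.2727
  2         7.50         7.0523        14.1047
  3         7.50         6.8386        20.5159
  4         7.50         6.6314        26.5256
  5         7.50         6.4305        32.1523
  6         7.50         6.2356        37.4135
  7         7.50         6.0466        42.3264
  8         7.50         5.8634        46.9072
  9         7.50         5.6857        51.1715
  10    2,007.50     1,475.7607    14,757.6069
  Σ                  1,533.8176    15,035.9968
P = 1,533.8176; Macaulay duration = 15,035.9968 / 1,533.8176 = 9.80299 half-year periods = 4.90149 years.
Modified duration = D_Mac / (1 + y) = 4.90149 / 1.03125 = 4.75296 years.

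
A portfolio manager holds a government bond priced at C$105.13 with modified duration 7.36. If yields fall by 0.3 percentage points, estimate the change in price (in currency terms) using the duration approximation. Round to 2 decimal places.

Duration approximation: ΔP/P ≈ -D_mod · Δy = -7.36 × (-0.003) = +0.022080.
ΔP ≈ 105.13 × (+0.022080) = +2.3212704.

+C$2.32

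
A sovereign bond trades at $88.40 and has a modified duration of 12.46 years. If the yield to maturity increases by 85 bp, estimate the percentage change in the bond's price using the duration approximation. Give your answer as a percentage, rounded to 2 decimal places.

-10.59%

Duration approximation: ΔP/P ≈ -D_mod · Δy = -12.46 × (+0.0085) = -0.105910.
As a percentage: -10.5910%.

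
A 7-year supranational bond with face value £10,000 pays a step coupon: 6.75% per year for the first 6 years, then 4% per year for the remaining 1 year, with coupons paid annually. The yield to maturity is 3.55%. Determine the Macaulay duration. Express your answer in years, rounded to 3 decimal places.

5.898 years

Periodic yield y = 0.0355. Discount each cash flow and weight by its year:
  t   CF        PV=CF/(1+0.0355)^t    t·PV
  1       675.00       651.8590       651.8590
  2       675.00       629.5114     1,259.0227
  3       675.00       607.9298     1,823.7895
  4       675.00       587.0882     2,348.3528
  5       675.00       566.9611     2,834.8055
  6       675.00       547.5240     3,285.1439
  7    10,400.00     8,146.7167    57,027.0172
  Σ                 11,737.5902    69,229.9907
Price P = Σ PV = 11,737.5902.
Macaulay duration = Σ(t·PV) / P = 69,229.9907 / 11,737.5902 = 5.89814 years.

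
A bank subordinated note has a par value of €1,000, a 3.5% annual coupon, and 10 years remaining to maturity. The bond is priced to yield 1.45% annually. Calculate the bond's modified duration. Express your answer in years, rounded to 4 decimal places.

Periodic yield y = 0.0145. First find Macaulay duration:
  t   CF        PV=CF/(1+0.0145)^t    t·PV
  1        35.00        34.4998        34.4998
  2        35.00        34.0067        68.0133
  3        35.00        33.5206       100.5618
  4        35.00        33.0415       132.1660
  5        35.00        32.5693       162.8463
  6        35.00        32.1037       192.6225
  7        35.00        31.6449       221.5143
  8        35.00        31.1926       249.5408
  9        35.00        30.7468       276.7210
  10    1,035.00       896.2307     8,962.3074
  Σ                  1,189.5565    10,400.7932
P = 1,189.5565; Macaulay duration = 10,400.7932 / 1,189.5565 = 8.74342 years.
Modified duration = D_Mac / (1 + y) = 8.74342 / 1.0145 = 8.61845 years.

8.6185 years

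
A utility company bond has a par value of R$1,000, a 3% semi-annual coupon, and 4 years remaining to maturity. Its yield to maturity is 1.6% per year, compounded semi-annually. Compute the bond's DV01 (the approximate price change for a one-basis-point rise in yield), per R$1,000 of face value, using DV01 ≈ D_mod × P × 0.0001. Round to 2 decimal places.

R$0.40

Periodic yield y = 0.008.
  t   CF        PV=CF/(1+0.008)^t    t·PV
  1        15.00        14.8810        14.8810
  2        15.00        14.7628        29.5257
  3        15.00        14.6457        43.9371
  4        15.00        14.5294        58.1178
  5        15.00        14.4141        72.0707
  6        15.00        14.2997        85.7984
  7        15.00        14.1862        99.3037
  8     1,015.00       952.3175     7,618.5404
  Σ                  1,054.0366     8,022.1747
P = 1,054.0366; D_Mac = 7.61091 half-year periods = 3.80545 yrs; D_mod = 3.77525 yrs.
DV01 ≈ 3.77525 × 1,054.0366 × 0.0001 = 0.397925.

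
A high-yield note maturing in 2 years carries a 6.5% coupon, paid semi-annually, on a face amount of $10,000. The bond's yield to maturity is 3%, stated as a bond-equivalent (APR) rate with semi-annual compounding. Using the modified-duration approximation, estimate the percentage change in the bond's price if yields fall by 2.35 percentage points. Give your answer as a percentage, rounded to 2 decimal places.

Periodic yield y = 0.015. Modified duration first:
  t   CF        PV=CF/(1+0.015)^t    t·PV
  1       325.00       320.1970       320.1970
  2       325.00       315.4651       630.9301
  3       325.00       310.8030       932.4091
  4    10,325.00     9,728.0522    38,912.2087
  Σ                 10,674.5173    40,795.7450
P = 10,674.5173; D_Mac = 3.82179 half-year periods = 1.91089 yrs; D_mod = 1.91089/(1+0.015) = 1.88265 yrs.
ΔP/P ≈ -D_mod · Δy = -1.88265 × (-0.0235) = +0.044242 = +4.4242%.

+4.42%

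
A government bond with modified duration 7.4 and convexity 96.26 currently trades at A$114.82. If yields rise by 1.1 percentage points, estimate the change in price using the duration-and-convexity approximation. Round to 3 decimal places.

-A$8.678

Duration effect: -D_mod·Δy = -7.4 × (+0.011) = -0.081400
Convexity effect: ½·C·(Δy)² = 0.5 × 96.26 × (0.011)² = +0.00582373
ΔP/P ≈ -0.081400 + 0.00582373 = -0.07557627
ΔP ≈ 114.82 × (-0.07557627) = -8.6776673214.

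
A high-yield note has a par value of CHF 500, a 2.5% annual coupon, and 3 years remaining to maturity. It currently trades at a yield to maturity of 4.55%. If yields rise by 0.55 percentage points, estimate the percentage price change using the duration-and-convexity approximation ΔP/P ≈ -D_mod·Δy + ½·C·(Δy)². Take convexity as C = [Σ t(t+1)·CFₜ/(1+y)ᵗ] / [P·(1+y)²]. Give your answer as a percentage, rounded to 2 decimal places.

-1.52%

With y = 0.0455:
  t   CF        PV=CF/(1+0.0455)^t    t·PV        t(t+1)·PV
  1        12.50        11.9560        11.9560          23.9120
  2        12.50        11.4357        22.8714          68.6141
  3       512.50       448.4580     1,345.3739       5,381.4958
  Σ                    471.8497     1,380.2013       5,474.0219
P = 471.8497; D_Mac = 2.92509 yrs; D_mod = 2.79779 yrs; C = 10.61341.
Duration effect: -2.79779 × (+0.0055) = -0.015388
Convexity effect: 0.5 × 10.61341 × (0.0055)² = +0.0001605
ΔP/P ≈ -0.015388 + 0.0001605 = -0.015227 = -1.5227%.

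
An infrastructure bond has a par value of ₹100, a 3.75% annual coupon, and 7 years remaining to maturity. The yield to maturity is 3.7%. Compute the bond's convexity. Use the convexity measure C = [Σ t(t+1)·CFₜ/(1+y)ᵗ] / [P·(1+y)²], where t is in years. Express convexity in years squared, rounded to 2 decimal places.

45.05

With y = 0.037:
  t   CF        PV=CF/(1+0.037)^t    t·PV        t(t+1)·PV
  1         3.75         3.6162         3.6162           7.2324
  2         3.75         3.4872         6.9744          20.9231
  3         3.75         3.3628        10.0883          40.3530
  4         3.75         3.2428        12.9711          64.8554
  5         3.75         3.1271        15.6353          93.8121
  6         3.75         3.0155        18.0930         126.6508
  7       103.75        80.4520       563.1640       4,505.3116
  Σ                    100.3035       630.5422       4,859.1384
P = 100.3035.
Convexity = Σ t(t+1)·PV / [P·(1+y)²] = 4,859.1384 / (100.3035 × 1.075369) = 45.04907.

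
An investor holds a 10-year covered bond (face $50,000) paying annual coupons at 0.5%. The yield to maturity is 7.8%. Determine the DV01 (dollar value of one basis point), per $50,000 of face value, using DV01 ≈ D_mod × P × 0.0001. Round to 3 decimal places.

$22.653

Periodic yield y = 0.078.
  t   CF        PV=CF/(1+0.078)^t    t·PV
  1       250.00       231.9109       231.9109
  2       250.00       215.1307       430.2615
  3       250.00       199.5647       598.6941
  4       250.00       185.1250       740.4998
  5       250.00       171.7300       858.6501
  6       250.00       159.3043       955.8257
  7       250.00       147.7776     1,034.4434
  8       250.00       137.0850     1,096.6800
  9       250.00       127.1660     1,144.4944
  10   50,250.00    23,710.9229   237,109.2286
  Σ                 25,285.7172   244,200.6884
P = 25,285.7172; D_Mac = 9.65765 yrs; D_mod = 8.95886 yrs.
DV01 ≈ 8.95886 × 25,285.7172 × 0.0001 = 22.653125.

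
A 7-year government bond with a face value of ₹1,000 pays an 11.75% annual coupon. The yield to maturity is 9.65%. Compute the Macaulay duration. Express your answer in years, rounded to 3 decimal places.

Periodic yield y = 0.0965. Discount each cash flow and weight by its year:
  t   CF        PV=CF/(1+0.0965)^t    t·PV
  1       117.50       107.1591       107.1591
  2       117.50        97.7284       195.4567
  3       117.50        89.1275       267.3826
  4       117.50        81.2837       325.1347
  5       117.50        74.1301       370.6506
  6       117.50        67.6061       405.6368
  7     1,117.50       586.3907     4,104.7350
  Σ                  1,103.4257     5,776.1555
Price P = Σ PV = 1,103.4257.
Macaulay duration = Σ(t·PV) / P = 5,776.1555 / 1,103.4257 = 5.23475 years.

5.235 years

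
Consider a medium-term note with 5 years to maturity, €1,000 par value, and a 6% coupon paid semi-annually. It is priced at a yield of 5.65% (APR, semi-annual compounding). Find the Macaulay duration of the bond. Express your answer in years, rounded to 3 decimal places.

Periodic yield y = 0.02825. Discount each cash flow and weight by its period:
  t   CF        PV=CF/(1+0.02825)^t    t·PV
  1        30.00        29.1758        29.1758
  2        30.00        28.3742        56.7484
  3        30.00        27.5947        82.7840
  4        30.00        26.8365       107.3461
  5        30.00        26.0992       130.4961
  6        30.00        25.3822       152.2931
  7        30.00        24.6848       172.7938
  8        30.00        24.0066       192.0532
  9        30.00        23.3471       210.1238
  10    1,030.00       779.5609     7,795.6089
  Σ                  1,015.0621     8,929.4233
Price P = Σ PV = 1,015.0621.
Macaulay duration = Σ(t·PV) / P = 8,929.4233 / 1,015.0621 = 8.79692 half-year periods.
In years: 8.79692 / 2 = 4.39846 years.

4.398 years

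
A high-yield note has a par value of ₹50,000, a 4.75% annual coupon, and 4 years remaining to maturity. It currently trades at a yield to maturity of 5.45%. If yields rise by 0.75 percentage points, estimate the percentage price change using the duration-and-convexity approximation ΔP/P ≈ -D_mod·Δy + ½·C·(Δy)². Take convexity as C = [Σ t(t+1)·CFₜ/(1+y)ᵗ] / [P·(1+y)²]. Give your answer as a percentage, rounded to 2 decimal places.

-2.61%

With y = 0.0545:
  t   CF        PV=CF/(1+0.0545)^t    t·PV        t(t+1)·PV
  1     2,375.00     2,252.2523     2,252.2523       4,504.5045
  2     2,375.00     2,135.8485     4,271.6970      12,815.0911
  3     2,375.00     2,025.4609     6,076.3827      24,305.5307
  4    52,375.00    42,358.2198   169,432.8792     847,164.3961
  Σ                 48,771.7815   182,033.2112     888,789.5224
P = 48,771.7815; D_Mac = 3.73235 yrs; D_mod = 3.53945 yrs; C = 16.38842.
Duration effect: -3.53945 × (+0.0075) = -0.026546
Convexity effect: 0.5 × 16.38842 × (0.0075)² = +0.0004609
ΔP/P ≈ -0.026546 + 0.0004609 = -0.026085 = -2.6085%.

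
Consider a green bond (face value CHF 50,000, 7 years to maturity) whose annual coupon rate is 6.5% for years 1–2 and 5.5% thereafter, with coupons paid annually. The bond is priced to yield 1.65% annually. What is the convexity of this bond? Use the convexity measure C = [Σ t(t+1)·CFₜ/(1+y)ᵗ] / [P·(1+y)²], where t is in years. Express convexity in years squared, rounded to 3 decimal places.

With y = 0.0165:
  t   CF        PV=CF/(1+0.0165)^t    t·PV        t(t+1)·PV
  1     3,250.00     3,197.2455     3,197.2455       6,394.4909
  2     3,250.00     3,145.3472     6,290.6944      18,872.0833
  3     2,750.00     2,618.2466     7,854.7397      31,418.9590
  4     2,750.00     2,575.7468    10,302.9870      51,514.9352
  5     2,750.00     2,533.9368    12,669.6840      76,018.1040
  6     2,750.00     2,492.8055    14,956.8331     104,697.8314
  7    52,750.00    47,040.3759   329,282.6310   2,634,261.0481
  Σ                 63,603.7042   384,554.8147   2,923,177.4519
P = 63,603.7042.
Convexity = Σ t(t+1)·PV / [P·(1+y)²] = 2,923,177.4519 / (63,603.7042 × 1.033272) = 44.47931.

44.479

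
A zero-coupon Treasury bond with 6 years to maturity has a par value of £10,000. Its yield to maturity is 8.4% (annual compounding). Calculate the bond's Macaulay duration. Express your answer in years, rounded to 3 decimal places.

A zero-coupon bond has a single cash flow at maturity, so its Macaulay duration equals its maturity: 6 years.

6.000 years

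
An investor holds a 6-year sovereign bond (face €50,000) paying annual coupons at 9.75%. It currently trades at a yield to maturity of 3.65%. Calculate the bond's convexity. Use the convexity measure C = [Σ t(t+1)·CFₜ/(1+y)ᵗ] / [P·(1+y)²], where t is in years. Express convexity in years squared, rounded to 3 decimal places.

30.307

With y = 0.0365:
  t   CF        PV=CF/(1+0.0365)^t    t·PV        t(t+1)·PV
  1     4,875.00     4,703.3285     4,703.3285       9,406.6570
  2     4,875.00     4,537.7024     9,075.4047      27,226.2142
  3     4,875.00     4,377.9087    13,133.7261      52,534.9045
  4     4,875.00     4,223.7421    16,894.9685      84,474.8424
  5     4,875.00     4,075.0045    20,375.0223     122,250.1337
  6    54,875.00    44,254.6280   265,527.7681   1,858,694.3769
  Σ                 66,172.3142   329,710.2182   2,154,587.1286
P = 66,172.3142.
Convexity = Σ t(t+1)·PV / [P·(1+y)²] = 2,154,587.1286 / (66,172.3142 × 1.074332) = 30.30743.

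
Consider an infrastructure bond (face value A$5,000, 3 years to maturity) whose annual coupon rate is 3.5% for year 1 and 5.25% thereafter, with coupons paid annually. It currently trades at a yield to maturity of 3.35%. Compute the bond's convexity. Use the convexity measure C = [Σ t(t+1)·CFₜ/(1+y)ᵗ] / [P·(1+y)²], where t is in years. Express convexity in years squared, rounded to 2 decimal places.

With y = 0.0335:
  t   CF        PV=CF/(1+0.0335)^t    t·PV        t(t+1)·PV
  1       175.00       169.3275       169.3275         338.6551
  2       262.50       245.7584       491.5168       1,474.5503
  3     5,262.50     4,767.1703    14,301.5109      57,206.0435
  Σ                  5,182.2562    14,962.3552      59,019.2489
P = 5,182.2562.
Convexity = Σ t(t+1)·PV / [P·(1+y)²] = 59,019.2489 / (5,182.2562 × 1.068122) = 10.66237.

10.66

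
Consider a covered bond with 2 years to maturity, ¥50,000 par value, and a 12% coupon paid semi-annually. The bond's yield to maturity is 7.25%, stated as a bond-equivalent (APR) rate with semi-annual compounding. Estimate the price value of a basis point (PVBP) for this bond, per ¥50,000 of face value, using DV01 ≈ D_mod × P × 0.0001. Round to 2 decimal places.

¥9.67

Periodic yield y = 0.03625.
  t   CF        PV=CF/(1+0.03625)^t    t·PV
  1     3,000.00     2,895.0543     2,895.0543
  2     3,000.00     2,793.7798     5,587.5595
  3     3,000.00     2,696.0480     8,088.1441
  4    53,000.00    45,963.9872   183,855.9489
  Σ                 54,348.8693   200,426.7068
P = 54,348.8693; D_Mac = 3.68778 half-year periods = 1.84389 yrs; D_mod = 1.77939 yrs.
DV01 ≈ 1.77939 × 54,348.8693 × 0.0001 = 9.670770.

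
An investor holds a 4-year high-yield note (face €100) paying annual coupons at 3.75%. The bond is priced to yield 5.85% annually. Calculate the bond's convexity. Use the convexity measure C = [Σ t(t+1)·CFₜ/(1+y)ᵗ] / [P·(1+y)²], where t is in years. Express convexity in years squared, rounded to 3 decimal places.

16.542

With y = 0.0585:
  t   CF        PV=CF/(1+0.0585)^t    t·PV        t(t+1)·PV
  1         3.75         3.5427         3.5427           7.0855
  2         3.75         3.3470         6.6939          20.0817
  3         3.75         3.1620         9.4859          37.9437
  4       103.75        82.6465       330.5861       1,652.9307
  Σ                     92.6982       350.3087       1,718.0417
P = 92.6982.
Convexity = Σ t(t+1)·PV / [P·(1+y)²] = 1,718.0417 / (92.6982 × 1.120422) = 16.54172.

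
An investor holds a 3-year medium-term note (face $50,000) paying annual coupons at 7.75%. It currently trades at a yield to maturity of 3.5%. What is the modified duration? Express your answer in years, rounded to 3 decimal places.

Periodic yield y = 0.035. First find Macaulay duration:
  t   CF        PV=CF/(1+0.035)^t    t·PV
  1     3,875.00     3,743.9614     3,743.9614
  2     3,875.00     3,617.3540     7,234.7079
  3    53,875.00    48,592.1633   145,776.4898
  Σ                 55,953.4786   156,755.1591
P = 55,953.4786; Macaulay duration = 156,755.1591 / 55,953.4786 = 2.80153 years.
Modified duration = D_Mac / (1 + y) = 2.80153 / 1.035 = 2.70679 years.

2.707 years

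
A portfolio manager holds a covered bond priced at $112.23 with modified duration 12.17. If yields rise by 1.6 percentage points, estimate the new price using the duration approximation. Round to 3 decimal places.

$90.377

Duration approximation: ΔP/P ≈ -D_mod · Δy = -12.17 × (+0.016) = -0.194720.
New price ≈ 112.23 × (1 - 0.194720) = 90.3765744.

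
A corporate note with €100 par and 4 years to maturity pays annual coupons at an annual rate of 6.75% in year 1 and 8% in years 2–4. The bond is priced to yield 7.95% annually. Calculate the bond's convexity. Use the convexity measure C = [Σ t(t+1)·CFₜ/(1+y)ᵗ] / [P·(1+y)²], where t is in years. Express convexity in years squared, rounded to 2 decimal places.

14.91

With y = 0.0795:
  t   CF        PV=CF/(1+0.0795)^t    t·PV        t(t+1)·PV
  1         6.75         6.2529         6.2529          12.5058
  2         8.00         6.8651        13.7301          41.1904
  3         8.00         6.3595        19.0785          76.3138
  4       108.00        79.5304       318.1216       1,590.6080
  Σ                     99.0078       357.1831       1,720.6180
P = 99.0078.
Convexity = Σ t(t+1)·PV / [P·(1+y)²] = 1,720.6180 / (99.0078 × 1.165320) = 14.91316.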